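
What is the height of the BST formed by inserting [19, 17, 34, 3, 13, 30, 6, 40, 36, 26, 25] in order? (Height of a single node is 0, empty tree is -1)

Insertion order: [19, 17, 34, 3, 13, 30, 6, 40, 36, 26, 25]
Tree (level-order array): [19, 17, 34, 3, None, 30, 40, None, 13, 26, None, 36, None, 6, None, 25]
Compute height bottom-up (empty subtree = -1):
  height(6) = 1 + max(-1, -1) = 0
  height(13) = 1 + max(0, -1) = 1
  height(3) = 1 + max(-1, 1) = 2
  height(17) = 1 + max(2, -1) = 3
  height(25) = 1 + max(-1, -1) = 0
  height(26) = 1 + max(0, -1) = 1
  height(30) = 1 + max(1, -1) = 2
  height(36) = 1 + max(-1, -1) = 0
  height(40) = 1 + max(0, -1) = 1
  height(34) = 1 + max(2, 1) = 3
  height(19) = 1 + max(3, 3) = 4
Height = 4


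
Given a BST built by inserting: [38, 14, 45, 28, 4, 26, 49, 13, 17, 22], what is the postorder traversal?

Tree insertion order: [38, 14, 45, 28, 4, 26, 49, 13, 17, 22]
Tree (level-order array): [38, 14, 45, 4, 28, None, 49, None, 13, 26, None, None, None, None, None, 17, None, None, 22]
Postorder traversal: [13, 4, 22, 17, 26, 28, 14, 49, 45, 38]


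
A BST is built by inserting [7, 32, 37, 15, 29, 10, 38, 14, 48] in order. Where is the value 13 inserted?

Starting tree (level order): [7, None, 32, 15, 37, 10, 29, None, 38, None, 14, None, None, None, 48]
Insertion path: 7 -> 32 -> 15 -> 10 -> 14
Result: insert 13 as left child of 14
Final tree (level order): [7, None, 32, 15, 37, 10, 29, None, 38, None, 14, None, None, None, 48, 13]


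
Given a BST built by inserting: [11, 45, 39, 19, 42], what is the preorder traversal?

Tree insertion order: [11, 45, 39, 19, 42]
Tree (level-order array): [11, None, 45, 39, None, 19, 42]
Preorder traversal: [11, 45, 39, 19, 42]


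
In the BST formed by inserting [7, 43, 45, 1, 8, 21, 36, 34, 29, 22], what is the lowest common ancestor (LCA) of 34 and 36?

Tree insertion order: [7, 43, 45, 1, 8, 21, 36, 34, 29, 22]
Tree (level-order array): [7, 1, 43, None, None, 8, 45, None, 21, None, None, None, 36, 34, None, 29, None, 22]
In a BST, the LCA of p=34, q=36 is the first node v on the
root-to-leaf path with p <= v <= q (go left if both < v, right if both > v).
Walk from root:
  at 7: both 34 and 36 > 7, go right
  at 43: both 34 and 36 < 43, go left
  at 8: both 34 and 36 > 8, go right
  at 21: both 34 and 36 > 21, go right
  at 36: 34 <= 36 <= 36, this is the LCA
LCA = 36


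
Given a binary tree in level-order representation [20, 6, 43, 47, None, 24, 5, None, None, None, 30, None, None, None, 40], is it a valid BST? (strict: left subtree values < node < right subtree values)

Level-order array: [20, 6, 43, 47, None, 24, 5, None, None, None, 30, None, None, None, 40]
Validate using subtree bounds (lo, hi): at each node, require lo < value < hi,
then recurse left with hi=value and right with lo=value.
Preorder trace (stopping at first violation):
  at node 20 with bounds (-inf, +inf): OK
  at node 6 with bounds (-inf, 20): OK
  at node 47 with bounds (-inf, 6): VIOLATION
Node 47 violates its bound: not (-inf < 47 < 6).
Result: Not a valid BST


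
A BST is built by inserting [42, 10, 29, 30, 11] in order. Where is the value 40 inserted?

Starting tree (level order): [42, 10, None, None, 29, 11, 30]
Insertion path: 42 -> 10 -> 29 -> 30
Result: insert 40 as right child of 30
Final tree (level order): [42, 10, None, None, 29, 11, 30, None, None, None, 40]


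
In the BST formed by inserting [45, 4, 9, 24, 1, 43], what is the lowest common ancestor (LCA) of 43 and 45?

Tree insertion order: [45, 4, 9, 24, 1, 43]
Tree (level-order array): [45, 4, None, 1, 9, None, None, None, 24, None, 43]
In a BST, the LCA of p=43, q=45 is the first node v on the
root-to-leaf path with p <= v <= q (go left if both < v, right if both > v).
Walk from root:
  at 45: 43 <= 45 <= 45, this is the LCA
LCA = 45


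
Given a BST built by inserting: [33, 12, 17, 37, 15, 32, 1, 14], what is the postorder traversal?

Tree insertion order: [33, 12, 17, 37, 15, 32, 1, 14]
Tree (level-order array): [33, 12, 37, 1, 17, None, None, None, None, 15, 32, 14]
Postorder traversal: [1, 14, 15, 32, 17, 12, 37, 33]


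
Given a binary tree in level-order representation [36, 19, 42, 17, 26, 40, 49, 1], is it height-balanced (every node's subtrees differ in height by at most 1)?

Tree (level-order array): [36, 19, 42, 17, 26, 40, 49, 1]
Definition: a tree is height-balanced if, at every node, |h(left) - h(right)| <= 1 (empty subtree has height -1).
Bottom-up per-node check:
  node 1: h_left=-1, h_right=-1, diff=0 [OK], height=0
  node 17: h_left=0, h_right=-1, diff=1 [OK], height=1
  node 26: h_left=-1, h_right=-1, diff=0 [OK], height=0
  node 19: h_left=1, h_right=0, diff=1 [OK], height=2
  node 40: h_left=-1, h_right=-1, diff=0 [OK], height=0
  node 49: h_left=-1, h_right=-1, diff=0 [OK], height=0
  node 42: h_left=0, h_right=0, diff=0 [OK], height=1
  node 36: h_left=2, h_right=1, diff=1 [OK], height=3
All nodes satisfy the balance condition.
Result: Balanced


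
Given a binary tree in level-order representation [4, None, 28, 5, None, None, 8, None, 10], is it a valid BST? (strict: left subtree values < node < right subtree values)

Level-order array: [4, None, 28, 5, None, None, 8, None, 10]
Validate using subtree bounds (lo, hi): at each node, require lo < value < hi,
then recurse left with hi=value and right with lo=value.
Preorder trace (stopping at first violation):
  at node 4 with bounds (-inf, +inf): OK
  at node 28 with bounds (4, +inf): OK
  at node 5 with bounds (4, 28): OK
  at node 8 with bounds (5, 28): OK
  at node 10 with bounds (8, 28): OK
No violation found at any node.
Result: Valid BST


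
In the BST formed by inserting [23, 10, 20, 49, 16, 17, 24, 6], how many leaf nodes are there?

Tree built from: [23, 10, 20, 49, 16, 17, 24, 6]
Tree (level-order array): [23, 10, 49, 6, 20, 24, None, None, None, 16, None, None, None, None, 17]
Rule: A leaf has 0 children.
Per-node child counts:
  node 23: 2 child(ren)
  node 10: 2 child(ren)
  node 6: 0 child(ren)
  node 20: 1 child(ren)
  node 16: 1 child(ren)
  node 17: 0 child(ren)
  node 49: 1 child(ren)
  node 24: 0 child(ren)
Matching nodes: [6, 17, 24]
Count of leaf nodes: 3


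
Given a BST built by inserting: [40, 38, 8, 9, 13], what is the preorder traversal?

Tree insertion order: [40, 38, 8, 9, 13]
Tree (level-order array): [40, 38, None, 8, None, None, 9, None, 13]
Preorder traversal: [40, 38, 8, 9, 13]


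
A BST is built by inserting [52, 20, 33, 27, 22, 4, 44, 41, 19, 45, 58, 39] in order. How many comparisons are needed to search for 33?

Search path for 33: 52 -> 20 -> 33
Found: True
Comparisons: 3


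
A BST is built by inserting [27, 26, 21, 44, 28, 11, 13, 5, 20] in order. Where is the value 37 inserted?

Starting tree (level order): [27, 26, 44, 21, None, 28, None, 11, None, None, None, 5, 13, None, None, None, 20]
Insertion path: 27 -> 44 -> 28
Result: insert 37 as right child of 28
Final tree (level order): [27, 26, 44, 21, None, 28, None, 11, None, None, 37, 5, 13, None, None, None, None, None, 20]


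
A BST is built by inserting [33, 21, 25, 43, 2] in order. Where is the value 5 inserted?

Starting tree (level order): [33, 21, 43, 2, 25]
Insertion path: 33 -> 21 -> 2
Result: insert 5 as right child of 2
Final tree (level order): [33, 21, 43, 2, 25, None, None, None, 5]


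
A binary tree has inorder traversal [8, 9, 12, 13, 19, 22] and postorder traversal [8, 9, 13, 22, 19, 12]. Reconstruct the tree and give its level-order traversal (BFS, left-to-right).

Inorder:   [8, 9, 12, 13, 19, 22]
Postorder: [8, 9, 13, 22, 19, 12]
Algorithm: postorder visits root last, so walk postorder right-to-left;
each value is the root of the current inorder slice — split it at that
value, recurse on the right subtree first, then the left.
Recursive splits:
  root=12; inorder splits into left=[8, 9], right=[13, 19, 22]
  root=19; inorder splits into left=[13], right=[22]
  root=22; inorder splits into left=[], right=[]
  root=13; inorder splits into left=[], right=[]
  root=9; inorder splits into left=[8], right=[]
  root=8; inorder splits into left=[], right=[]
Reconstructed level-order: [12, 9, 19, 8, 13, 22]


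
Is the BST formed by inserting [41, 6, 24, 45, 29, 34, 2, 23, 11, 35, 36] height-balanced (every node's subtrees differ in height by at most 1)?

Tree (level-order array): [41, 6, 45, 2, 24, None, None, None, None, 23, 29, 11, None, None, 34, None, None, None, 35, None, 36]
Definition: a tree is height-balanced if, at every node, |h(left) - h(right)| <= 1 (empty subtree has height -1).
Bottom-up per-node check:
  node 2: h_left=-1, h_right=-1, diff=0 [OK], height=0
  node 11: h_left=-1, h_right=-1, diff=0 [OK], height=0
  node 23: h_left=0, h_right=-1, diff=1 [OK], height=1
  node 36: h_left=-1, h_right=-1, diff=0 [OK], height=0
  node 35: h_left=-1, h_right=0, diff=1 [OK], height=1
  node 34: h_left=-1, h_right=1, diff=2 [FAIL (|-1-1|=2 > 1)], height=2
  node 29: h_left=-1, h_right=2, diff=3 [FAIL (|-1-2|=3 > 1)], height=3
  node 24: h_left=1, h_right=3, diff=2 [FAIL (|1-3|=2 > 1)], height=4
  node 6: h_left=0, h_right=4, diff=4 [FAIL (|0-4|=4 > 1)], height=5
  node 45: h_left=-1, h_right=-1, diff=0 [OK], height=0
  node 41: h_left=5, h_right=0, diff=5 [FAIL (|5-0|=5 > 1)], height=6
Node 34 violates the condition: |-1 - 1| = 2 > 1.
Result: Not balanced


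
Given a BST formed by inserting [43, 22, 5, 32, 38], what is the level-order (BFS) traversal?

Tree insertion order: [43, 22, 5, 32, 38]
Tree (level-order array): [43, 22, None, 5, 32, None, None, None, 38]
BFS from the root, enqueuing left then right child of each popped node:
  queue [43] -> pop 43, enqueue [22], visited so far: [43]
  queue [22] -> pop 22, enqueue [5, 32], visited so far: [43, 22]
  queue [5, 32] -> pop 5, enqueue [none], visited so far: [43, 22, 5]
  queue [32] -> pop 32, enqueue [38], visited so far: [43, 22, 5, 32]
  queue [38] -> pop 38, enqueue [none], visited so far: [43, 22, 5, 32, 38]
Result: [43, 22, 5, 32, 38]


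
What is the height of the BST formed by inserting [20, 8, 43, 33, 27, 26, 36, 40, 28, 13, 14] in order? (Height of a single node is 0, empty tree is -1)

Insertion order: [20, 8, 43, 33, 27, 26, 36, 40, 28, 13, 14]
Tree (level-order array): [20, 8, 43, None, 13, 33, None, None, 14, 27, 36, None, None, 26, 28, None, 40]
Compute height bottom-up (empty subtree = -1):
  height(14) = 1 + max(-1, -1) = 0
  height(13) = 1 + max(-1, 0) = 1
  height(8) = 1 + max(-1, 1) = 2
  height(26) = 1 + max(-1, -1) = 0
  height(28) = 1 + max(-1, -1) = 0
  height(27) = 1 + max(0, 0) = 1
  height(40) = 1 + max(-1, -1) = 0
  height(36) = 1 + max(-1, 0) = 1
  height(33) = 1 + max(1, 1) = 2
  height(43) = 1 + max(2, -1) = 3
  height(20) = 1 + max(2, 3) = 4
Height = 4


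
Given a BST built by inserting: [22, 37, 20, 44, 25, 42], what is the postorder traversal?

Tree insertion order: [22, 37, 20, 44, 25, 42]
Tree (level-order array): [22, 20, 37, None, None, 25, 44, None, None, 42]
Postorder traversal: [20, 25, 42, 44, 37, 22]


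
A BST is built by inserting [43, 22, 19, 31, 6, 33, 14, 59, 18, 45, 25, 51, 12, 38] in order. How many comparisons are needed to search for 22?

Search path for 22: 43 -> 22
Found: True
Comparisons: 2


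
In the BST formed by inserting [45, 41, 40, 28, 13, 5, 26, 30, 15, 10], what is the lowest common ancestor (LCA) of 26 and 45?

Tree insertion order: [45, 41, 40, 28, 13, 5, 26, 30, 15, 10]
Tree (level-order array): [45, 41, None, 40, None, 28, None, 13, 30, 5, 26, None, None, None, 10, 15]
In a BST, the LCA of p=26, q=45 is the first node v on the
root-to-leaf path with p <= v <= q (go left if both < v, right if both > v).
Walk from root:
  at 45: 26 <= 45 <= 45, this is the LCA
LCA = 45


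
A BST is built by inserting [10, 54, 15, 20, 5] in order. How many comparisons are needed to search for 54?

Search path for 54: 10 -> 54
Found: True
Comparisons: 2


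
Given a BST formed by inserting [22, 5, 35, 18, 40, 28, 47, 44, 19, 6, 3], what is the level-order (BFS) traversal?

Tree insertion order: [22, 5, 35, 18, 40, 28, 47, 44, 19, 6, 3]
Tree (level-order array): [22, 5, 35, 3, 18, 28, 40, None, None, 6, 19, None, None, None, 47, None, None, None, None, 44]
BFS from the root, enqueuing left then right child of each popped node:
  queue [22] -> pop 22, enqueue [5, 35], visited so far: [22]
  queue [5, 35] -> pop 5, enqueue [3, 18], visited so far: [22, 5]
  queue [35, 3, 18] -> pop 35, enqueue [28, 40], visited so far: [22, 5, 35]
  queue [3, 18, 28, 40] -> pop 3, enqueue [none], visited so far: [22, 5, 35, 3]
  queue [18, 28, 40] -> pop 18, enqueue [6, 19], visited so far: [22, 5, 35, 3, 18]
  queue [28, 40, 6, 19] -> pop 28, enqueue [none], visited so far: [22, 5, 35, 3, 18, 28]
  queue [40, 6, 19] -> pop 40, enqueue [47], visited so far: [22, 5, 35, 3, 18, 28, 40]
  queue [6, 19, 47] -> pop 6, enqueue [none], visited so far: [22, 5, 35, 3, 18, 28, 40, 6]
  queue [19, 47] -> pop 19, enqueue [none], visited so far: [22, 5, 35, 3, 18, 28, 40, 6, 19]
  queue [47] -> pop 47, enqueue [44], visited so far: [22, 5, 35, 3, 18, 28, 40, 6, 19, 47]
  queue [44] -> pop 44, enqueue [none], visited so far: [22, 5, 35, 3, 18, 28, 40, 6, 19, 47, 44]
Result: [22, 5, 35, 3, 18, 28, 40, 6, 19, 47, 44]


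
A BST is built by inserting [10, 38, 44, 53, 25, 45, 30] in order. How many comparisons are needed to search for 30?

Search path for 30: 10 -> 38 -> 25 -> 30
Found: True
Comparisons: 4


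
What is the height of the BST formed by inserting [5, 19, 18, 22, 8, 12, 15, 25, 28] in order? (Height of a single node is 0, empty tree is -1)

Insertion order: [5, 19, 18, 22, 8, 12, 15, 25, 28]
Tree (level-order array): [5, None, 19, 18, 22, 8, None, None, 25, None, 12, None, 28, None, 15]
Compute height bottom-up (empty subtree = -1):
  height(15) = 1 + max(-1, -1) = 0
  height(12) = 1 + max(-1, 0) = 1
  height(8) = 1 + max(-1, 1) = 2
  height(18) = 1 + max(2, -1) = 3
  height(28) = 1 + max(-1, -1) = 0
  height(25) = 1 + max(-1, 0) = 1
  height(22) = 1 + max(-1, 1) = 2
  height(19) = 1 + max(3, 2) = 4
  height(5) = 1 + max(-1, 4) = 5
Height = 5


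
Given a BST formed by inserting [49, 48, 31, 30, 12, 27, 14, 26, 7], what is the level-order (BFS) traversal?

Tree insertion order: [49, 48, 31, 30, 12, 27, 14, 26, 7]
Tree (level-order array): [49, 48, None, 31, None, 30, None, 12, None, 7, 27, None, None, 14, None, None, 26]
BFS from the root, enqueuing left then right child of each popped node:
  queue [49] -> pop 49, enqueue [48], visited so far: [49]
  queue [48] -> pop 48, enqueue [31], visited so far: [49, 48]
  queue [31] -> pop 31, enqueue [30], visited so far: [49, 48, 31]
  queue [30] -> pop 30, enqueue [12], visited so far: [49, 48, 31, 30]
  queue [12] -> pop 12, enqueue [7, 27], visited so far: [49, 48, 31, 30, 12]
  queue [7, 27] -> pop 7, enqueue [none], visited so far: [49, 48, 31, 30, 12, 7]
  queue [27] -> pop 27, enqueue [14], visited so far: [49, 48, 31, 30, 12, 7, 27]
  queue [14] -> pop 14, enqueue [26], visited so far: [49, 48, 31, 30, 12, 7, 27, 14]
  queue [26] -> pop 26, enqueue [none], visited so far: [49, 48, 31, 30, 12, 7, 27, 14, 26]
Result: [49, 48, 31, 30, 12, 7, 27, 14, 26]


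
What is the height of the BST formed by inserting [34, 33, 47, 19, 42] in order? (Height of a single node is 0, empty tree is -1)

Insertion order: [34, 33, 47, 19, 42]
Tree (level-order array): [34, 33, 47, 19, None, 42]
Compute height bottom-up (empty subtree = -1):
  height(19) = 1 + max(-1, -1) = 0
  height(33) = 1 + max(0, -1) = 1
  height(42) = 1 + max(-1, -1) = 0
  height(47) = 1 + max(0, -1) = 1
  height(34) = 1 + max(1, 1) = 2
Height = 2


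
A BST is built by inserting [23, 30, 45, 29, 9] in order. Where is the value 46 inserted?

Starting tree (level order): [23, 9, 30, None, None, 29, 45]
Insertion path: 23 -> 30 -> 45
Result: insert 46 as right child of 45
Final tree (level order): [23, 9, 30, None, None, 29, 45, None, None, None, 46]


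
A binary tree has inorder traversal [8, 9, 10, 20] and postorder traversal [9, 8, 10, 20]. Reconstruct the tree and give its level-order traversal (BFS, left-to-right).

Inorder:   [8, 9, 10, 20]
Postorder: [9, 8, 10, 20]
Algorithm: postorder visits root last, so walk postorder right-to-left;
each value is the root of the current inorder slice — split it at that
value, recurse on the right subtree first, then the left.
Recursive splits:
  root=20; inorder splits into left=[8, 9, 10], right=[]
  root=10; inorder splits into left=[8, 9], right=[]
  root=8; inorder splits into left=[], right=[9]
  root=9; inorder splits into left=[], right=[]
Reconstructed level-order: [20, 10, 8, 9]


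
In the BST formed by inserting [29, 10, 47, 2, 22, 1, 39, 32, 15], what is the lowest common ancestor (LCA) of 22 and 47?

Tree insertion order: [29, 10, 47, 2, 22, 1, 39, 32, 15]
Tree (level-order array): [29, 10, 47, 2, 22, 39, None, 1, None, 15, None, 32]
In a BST, the LCA of p=22, q=47 is the first node v on the
root-to-leaf path with p <= v <= q (go left if both < v, right if both > v).
Walk from root:
  at 29: 22 <= 29 <= 47, this is the LCA
LCA = 29


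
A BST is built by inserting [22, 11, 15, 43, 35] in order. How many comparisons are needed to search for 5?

Search path for 5: 22 -> 11
Found: False
Comparisons: 2


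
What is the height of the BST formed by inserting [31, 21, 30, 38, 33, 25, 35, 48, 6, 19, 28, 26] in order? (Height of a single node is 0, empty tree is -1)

Insertion order: [31, 21, 30, 38, 33, 25, 35, 48, 6, 19, 28, 26]
Tree (level-order array): [31, 21, 38, 6, 30, 33, 48, None, 19, 25, None, None, 35, None, None, None, None, None, 28, None, None, 26]
Compute height bottom-up (empty subtree = -1):
  height(19) = 1 + max(-1, -1) = 0
  height(6) = 1 + max(-1, 0) = 1
  height(26) = 1 + max(-1, -1) = 0
  height(28) = 1 + max(0, -1) = 1
  height(25) = 1 + max(-1, 1) = 2
  height(30) = 1 + max(2, -1) = 3
  height(21) = 1 + max(1, 3) = 4
  height(35) = 1 + max(-1, -1) = 0
  height(33) = 1 + max(-1, 0) = 1
  height(48) = 1 + max(-1, -1) = 0
  height(38) = 1 + max(1, 0) = 2
  height(31) = 1 + max(4, 2) = 5
Height = 5


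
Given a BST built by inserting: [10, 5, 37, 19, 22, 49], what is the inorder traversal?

Tree insertion order: [10, 5, 37, 19, 22, 49]
Tree (level-order array): [10, 5, 37, None, None, 19, 49, None, 22]
Inorder traversal: [5, 10, 19, 22, 37, 49]


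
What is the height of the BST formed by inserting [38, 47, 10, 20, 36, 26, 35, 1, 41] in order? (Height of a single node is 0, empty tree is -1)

Insertion order: [38, 47, 10, 20, 36, 26, 35, 1, 41]
Tree (level-order array): [38, 10, 47, 1, 20, 41, None, None, None, None, 36, None, None, 26, None, None, 35]
Compute height bottom-up (empty subtree = -1):
  height(1) = 1 + max(-1, -1) = 0
  height(35) = 1 + max(-1, -1) = 0
  height(26) = 1 + max(-1, 0) = 1
  height(36) = 1 + max(1, -1) = 2
  height(20) = 1 + max(-1, 2) = 3
  height(10) = 1 + max(0, 3) = 4
  height(41) = 1 + max(-1, -1) = 0
  height(47) = 1 + max(0, -1) = 1
  height(38) = 1 + max(4, 1) = 5
Height = 5


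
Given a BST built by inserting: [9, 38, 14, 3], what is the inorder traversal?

Tree insertion order: [9, 38, 14, 3]
Tree (level-order array): [9, 3, 38, None, None, 14]
Inorder traversal: [3, 9, 14, 38]


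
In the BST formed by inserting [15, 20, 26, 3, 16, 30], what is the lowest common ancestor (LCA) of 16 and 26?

Tree insertion order: [15, 20, 26, 3, 16, 30]
Tree (level-order array): [15, 3, 20, None, None, 16, 26, None, None, None, 30]
In a BST, the LCA of p=16, q=26 is the first node v on the
root-to-leaf path with p <= v <= q (go left if both < v, right if both > v).
Walk from root:
  at 15: both 16 and 26 > 15, go right
  at 20: 16 <= 20 <= 26, this is the LCA
LCA = 20


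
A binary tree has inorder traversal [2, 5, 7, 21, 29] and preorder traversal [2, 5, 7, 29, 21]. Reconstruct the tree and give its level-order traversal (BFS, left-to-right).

Inorder:  [2, 5, 7, 21, 29]
Preorder: [2, 5, 7, 29, 21]
Algorithm: preorder visits root first, so consume preorder in order;
for each root, split the current inorder slice at that value into
left-subtree inorder and right-subtree inorder, then recurse.
Recursive splits:
  root=2; inorder splits into left=[], right=[5, 7, 21, 29]
  root=5; inorder splits into left=[], right=[7, 21, 29]
  root=7; inorder splits into left=[], right=[21, 29]
  root=29; inorder splits into left=[21], right=[]
  root=21; inorder splits into left=[], right=[]
Reconstructed level-order: [2, 5, 7, 29, 21]


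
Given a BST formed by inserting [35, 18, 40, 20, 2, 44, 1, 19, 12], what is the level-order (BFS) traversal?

Tree insertion order: [35, 18, 40, 20, 2, 44, 1, 19, 12]
Tree (level-order array): [35, 18, 40, 2, 20, None, 44, 1, 12, 19]
BFS from the root, enqueuing left then right child of each popped node:
  queue [35] -> pop 35, enqueue [18, 40], visited so far: [35]
  queue [18, 40] -> pop 18, enqueue [2, 20], visited so far: [35, 18]
  queue [40, 2, 20] -> pop 40, enqueue [44], visited so far: [35, 18, 40]
  queue [2, 20, 44] -> pop 2, enqueue [1, 12], visited so far: [35, 18, 40, 2]
  queue [20, 44, 1, 12] -> pop 20, enqueue [19], visited so far: [35, 18, 40, 2, 20]
  queue [44, 1, 12, 19] -> pop 44, enqueue [none], visited so far: [35, 18, 40, 2, 20, 44]
  queue [1, 12, 19] -> pop 1, enqueue [none], visited so far: [35, 18, 40, 2, 20, 44, 1]
  queue [12, 19] -> pop 12, enqueue [none], visited so far: [35, 18, 40, 2, 20, 44, 1, 12]
  queue [19] -> pop 19, enqueue [none], visited so far: [35, 18, 40, 2, 20, 44, 1, 12, 19]
Result: [35, 18, 40, 2, 20, 44, 1, 12, 19]


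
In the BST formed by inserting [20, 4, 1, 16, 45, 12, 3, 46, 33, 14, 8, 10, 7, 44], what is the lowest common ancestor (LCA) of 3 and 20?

Tree insertion order: [20, 4, 1, 16, 45, 12, 3, 46, 33, 14, 8, 10, 7, 44]
Tree (level-order array): [20, 4, 45, 1, 16, 33, 46, None, 3, 12, None, None, 44, None, None, None, None, 8, 14, None, None, 7, 10]
In a BST, the LCA of p=3, q=20 is the first node v on the
root-to-leaf path with p <= v <= q (go left if both < v, right if both > v).
Walk from root:
  at 20: 3 <= 20 <= 20, this is the LCA
LCA = 20


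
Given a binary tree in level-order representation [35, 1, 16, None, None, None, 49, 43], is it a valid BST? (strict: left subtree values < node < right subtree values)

Level-order array: [35, 1, 16, None, None, None, 49, 43]
Validate using subtree bounds (lo, hi): at each node, require lo < value < hi,
then recurse left with hi=value and right with lo=value.
Preorder trace (stopping at first violation):
  at node 35 with bounds (-inf, +inf): OK
  at node 1 with bounds (-inf, 35): OK
  at node 16 with bounds (35, +inf): VIOLATION
Node 16 violates its bound: not (35 < 16 < +inf).
Result: Not a valid BST


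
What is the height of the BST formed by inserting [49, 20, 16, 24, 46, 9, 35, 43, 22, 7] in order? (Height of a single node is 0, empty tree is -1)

Insertion order: [49, 20, 16, 24, 46, 9, 35, 43, 22, 7]
Tree (level-order array): [49, 20, None, 16, 24, 9, None, 22, 46, 7, None, None, None, 35, None, None, None, None, 43]
Compute height bottom-up (empty subtree = -1):
  height(7) = 1 + max(-1, -1) = 0
  height(9) = 1 + max(0, -1) = 1
  height(16) = 1 + max(1, -1) = 2
  height(22) = 1 + max(-1, -1) = 0
  height(43) = 1 + max(-1, -1) = 0
  height(35) = 1 + max(-1, 0) = 1
  height(46) = 1 + max(1, -1) = 2
  height(24) = 1 + max(0, 2) = 3
  height(20) = 1 + max(2, 3) = 4
  height(49) = 1 + max(4, -1) = 5
Height = 5


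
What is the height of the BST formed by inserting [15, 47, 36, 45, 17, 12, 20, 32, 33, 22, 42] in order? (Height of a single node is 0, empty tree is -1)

Insertion order: [15, 47, 36, 45, 17, 12, 20, 32, 33, 22, 42]
Tree (level-order array): [15, 12, 47, None, None, 36, None, 17, 45, None, 20, 42, None, None, 32, None, None, 22, 33]
Compute height bottom-up (empty subtree = -1):
  height(12) = 1 + max(-1, -1) = 0
  height(22) = 1 + max(-1, -1) = 0
  height(33) = 1 + max(-1, -1) = 0
  height(32) = 1 + max(0, 0) = 1
  height(20) = 1 + max(-1, 1) = 2
  height(17) = 1 + max(-1, 2) = 3
  height(42) = 1 + max(-1, -1) = 0
  height(45) = 1 + max(0, -1) = 1
  height(36) = 1 + max(3, 1) = 4
  height(47) = 1 + max(4, -1) = 5
  height(15) = 1 + max(0, 5) = 6
Height = 6


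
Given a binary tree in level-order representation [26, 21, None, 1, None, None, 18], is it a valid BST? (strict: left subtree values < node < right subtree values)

Level-order array: [26, 21, None, 1, None, None, 18]
Validate using subtree bounds (lo, hi): at each node, require lo < value < hi,
then recurse left with hi=value and right with lo=value.
Preorder trace (stopping at first violation):
  at node 26 with bounds (-inf, +inf): OK
  at node 21 with bounds (-inf, 26): OK
  at node 1 with bounds (-inf, 21): OK
  at node 18 with bounds (1, 21): OK
No violation found at any node.
Result: Valid BST


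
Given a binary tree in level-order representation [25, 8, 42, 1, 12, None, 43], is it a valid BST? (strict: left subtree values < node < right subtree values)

Level-order array: [25, 8, 42, 1, 12, None, 43]
Validate using subtree bounds (lo, hi): at each node, require lo < value < hi,
then recurse left with hi=value and right with lo=value.
Preorder trace (stopping at first violation):
  at node 25 with bounds (-inf, +inf): OK
  at node 8 with bounds (-inf, 25): OK
  at node 1 with bounds (-inf, 8): OK
  at node 12 with bounds (8, 25): OK
  at node 42 with bounds (25, +inf): OK
  at node 43 with bounds (42, +inf): OK
No violation found at any node.
Result: Valid BST


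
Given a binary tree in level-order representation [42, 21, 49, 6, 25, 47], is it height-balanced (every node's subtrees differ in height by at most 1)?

Tree (level-order array): [42, 21, 49, 6, 25, 47]
Definition: a tree is height-balanced if, at every node, |h(left) - h(right)| <= 1 (empty subtree has height -1).
Bottom-up per-node check:
  node 6: h_left=-1, h_right=-1, diff=0 [OK], height=0
  node 25: h_left=-1, h_right=-1, diff=0 [OK], height=0
  node 21: h_left=0, h_right=0, diff=0 [OK], height=1
  node 47: h_left=-1, h_right=-1, diff=0 [OK], height=0
  node 49: h_left=0, h_right=-1, diff=1 [OK], height=1
  node 42: h_left=1, h_right=1, diff=0 [OK], height=2
All nodes satisfy the balance condition.
Result: Balanced


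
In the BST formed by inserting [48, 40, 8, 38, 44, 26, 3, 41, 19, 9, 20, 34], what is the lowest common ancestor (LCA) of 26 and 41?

Tree insertion order: [48, 40, 8, 38, 44, 26, 3, 41, 19, 9, 20, 34]
Tree (level-order array): [48, 40, None, 8, 44, 3, 38, 41, None, None, None, 26, None, None, None, 19, 34, 9, 20]
In a BST, the LCA of p=26, q=41 is the first node v on the
root-to-leaf path with p <= v <= q (go left if both < v, right if both > v).
Walk from root:
  at 48: both 26 and 41 < 48, go left
  at 40: 26 <= 40 <= 41, this is the LCA
LCA = 40


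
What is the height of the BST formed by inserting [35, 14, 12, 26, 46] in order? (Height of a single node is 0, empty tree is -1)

Insertion order: [35, 14, 12, 26, 46]
Tree (level-order array): [35, 14, 46, 12, 26]
Compute height bottom-up (empty subtree = -1):
  height(12) = 1 + max(-1, -1) = 0
  height(26) = 1 + max(-1, -1) = 0
  height(14) = 1 + max(0, 0) = 1
  height(46) = 1 + max(-1, -1) = 0
  height(35) = 1 + max(1, 0) = 2
Height = 2


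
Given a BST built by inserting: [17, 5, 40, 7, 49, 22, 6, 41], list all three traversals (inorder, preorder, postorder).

Tree insertion order: [17, 5, 40, 7, 49, 22, 6, 41]
Tree (level-order array): [17, 5, 40, None, 7, 22, 49, 6, None, None, None, 41]
Inorder (L, root, R): [5, 6, 7, 17, 22, 40, 41, 49]
Preorder (root, L, R): [17, 5, 7, 6, 40, 22, 49, 41]
Postorder (L, R, root): [6, 7, 5, 22, 41, 49, 40, 17]


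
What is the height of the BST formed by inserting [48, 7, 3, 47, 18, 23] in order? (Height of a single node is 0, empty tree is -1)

Insertion order: [48, 7, 3, 47, 18, 23]
Tree (level-order array): [48, 7, None, 3, 47, None, None, 18, None, None, 23]
Compute height bottom-up (empty subtree = -1):
  height(3) = 1 + max(-1, -1) = 0
  height(23) = 1 + max(-1, -1) = 0
  height(18) = 1 + max(-1, 0) = 1
  height(47) = 1 + max(1, -1) = 2
  height(7) = 1 + max(0, 2) = 3
  height(48) = 1 + max(3, -1) = 4
Height = 4


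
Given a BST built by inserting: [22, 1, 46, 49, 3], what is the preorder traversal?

Tree insertion order: [22, 1, 46, 49, 3]
Tree (level-order array): [22, 1, 46, None, 3, None, 49]
Preorder traversal: [22, 1, 3, 46, 49]


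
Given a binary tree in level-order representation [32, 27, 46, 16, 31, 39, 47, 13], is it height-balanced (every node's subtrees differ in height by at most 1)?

Tree (level-order array): [32, 27, 46, 16, 31, 39, 47, 13]
Definition: a tree is height-balanced if, at every node, |h(left) - h(right)| <= 1 (empty subtree has height -1).
Bottom-up per-node check:
  node 13: h_left=-1, h_right=-1, diff=0 [OK], height=0
  node 16: h_left=0, h_right=-1, diff=1 [OK], height=1
  node 31: h_left=-1, h_right=-1, diff=0 [OK], height=0
  node 27: h_left=1, h_right=0, diff=1 [OK], height=2
  node 39: h_left=-1, h_right=-1, diff=0 [OK], height=0
  node 47: h_left=-1, h_right=-1, diff=0 [OK], height=0
  node 46: h_left=0, h_right=0, diff=0 [OK], height=1
  node 32: h_left=2, h_right=1, diff=1 [OK], height=3
All nodes satisfy the balance condition.
Result: Balanced


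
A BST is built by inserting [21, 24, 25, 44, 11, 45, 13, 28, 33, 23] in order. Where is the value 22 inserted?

Starting tree (level order): [21, 11, 24, None, 13, 23, 25, None, None, None, None, None, 44, 28, 45, None, 33]
Insertion path: 21 -> 24 -> 23
Result: insert 22 as left child of 23
Final tree (level order): [21, 11, 24, None, 13, 23, 25, None, None, 22, None, None, 44, None, None, 28, 45, None, 33]


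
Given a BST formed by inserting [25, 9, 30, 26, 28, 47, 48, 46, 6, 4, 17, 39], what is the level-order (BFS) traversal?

Tree insertion order: [25, 9, 30, 26, 28, 47, 48, 46, 6, 4, 17, 39]
Tree (level-order array): [25, 9, 30, 6, 17, 26, 47, 4, None, None, None, None, 28, 46, 48, None, None, None, None, 39]
BFS from the root, enqueuing left then right child of each popped node:
  queue [25] -> pop 25, enqueue [9, 30], visited so far: [25]
  queue [9, 30] -> pop 9, enqueue [6, 17], visited so far: [25, 9]
  queue [30, 6, 17] -> pop 30, enqueue [26, 47], visited so far: [25, 9, 30]
  queue [6, 17, 26, 47] -> pop 6, enqueue [4], visited so far: [25, 9, 30, 6]
  queue [17, 26, 47, 4] -> pop 17, enqueue [none], visited so far: [25, 9, 30, 6, 17]
  queue [26, 47, 4] -> pop 26, enqueue [28], visited so far: [25, 9, 30, 6, 17, 26]
  queue [47, 4, 28] -> pop 47, enqueue [46, 48], visited so far: [25, 9, 30, 6, 17, 26, 47]
  queue [4, 28, 46, 48] -> pop 4, enqueue [none], visited so far: [25, 9, 30, 6, 17, 26, 47, 4]
  queue [28, 46, 48] -> pop 28, enqueue [none], visited so far: [25, 9, 30, 6, 17, 26, 47, 4, 28]
  queue [46, 48] -> pop 46, enqueue [39], visited so far: [25, 9, 30, 6, 17, 26, 47, 4, 28, 46]
  queue [48, 39] -> pop 48, enqueue [none], visited so far: [25, 9, 30, 6, 17, 26, 47, 4, 28, 46, 48]
  queue [39] -> pop 39, enqueue [none], visited so far: [25, 9, 30, 6, 17, 26, 47, 4, 28, 46, 48, 39]
Result: [25, 9, 30, 6, 17, 26, 47, 4, 28, 46, 48, 39]


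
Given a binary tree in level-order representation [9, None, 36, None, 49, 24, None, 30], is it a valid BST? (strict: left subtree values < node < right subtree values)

Level-order array: [9, None, 36, None, 49, 24, None, 30]
Validate using subtree bounds (lo, hi): at each node, require lo < value < hi,
then recurse left with hi=value and right with lo=value.
Preorder trace (stopping at first violation):
  at node 9 with bounds (-inf, +inf): OK
  at node 36 with bounds (9, +inf): OK
  at node 49 with bounds (36, +inf): OK
  at node 24 with bounds (36, 49): VIOLATION
Node 24 violates its bound: not (36 < 24 < 49).
Result: Not a valid BST


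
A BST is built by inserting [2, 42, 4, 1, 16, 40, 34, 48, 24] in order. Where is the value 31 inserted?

Starting tree (level order): [2, 1, 42, None, None, 4, 48, None, 16, None, None, None, 40, 34, None, 24]
Insertion path: 2 -> 42 -> 4 -> 16 -> 40 -> 34 -> 24
Result: insert 31 as right child of 24
Final tree (level order): [2, 1, 42, None, None, 4, 48, None, 16, None, None, None, 40, 34, None, 24, None, None, 31]


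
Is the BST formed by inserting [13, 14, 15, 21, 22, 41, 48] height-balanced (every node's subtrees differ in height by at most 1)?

Tree (level-order array): [13, None, 14, None, 15, None, 21, None, 22, None, 41, None, 48]
Definition: a tree is height-balanced if, at every node, |h(left) - h(right)| <= 1 (empty subtree has height -1).
Bottom-up per-node check:
  node 48: h_left=-1, h_right=-1, diff=0 [OK], height=0
  node 41: h_left=-1, h_right=0, diff=1 [OK], height=1
  node 22: h_left=-1, h_right=1, diff=2 [FAIL (|-1-1|=2 > 1)], height=2
  node 21: h_left=-1, h_right=2, diff=3 [FAIL (|-1-2|=3 > 1)], height=3
  node 15: h_left=-1, h_right=3, diff=4 [FAIL (|-1-3|=4 > 1)], height=4
  node 14: h_left=-1, h_right=4, diff=5 [FAIL (|-1-4|=5 > 1)], height=5
  node 13: h_left=-1, h_right=5, diff=6 [FAIL (|-1-5|=6 > 1)], height=6
Node 22 violates the condition: |-1 - 1| = 2 > 1.
Result: Not balanced


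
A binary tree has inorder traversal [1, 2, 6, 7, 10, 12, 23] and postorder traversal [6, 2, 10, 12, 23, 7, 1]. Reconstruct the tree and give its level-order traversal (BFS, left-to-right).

Inorder:   [1, 2, 6, 7, 10, 12, 23]
Postorder: [6, 2, 10, 12, 23, 7, 1]
Algorithm: postorder visits root last, so walk postorder right-to-left;
each value is the root of the current inorder slice — split it at that
value, recurse on the right subtree first, then the left.
Recursive splits:
  root=1; inorder splits into left=[], right=[2, 6, 7, 10, 12, 23]
  root=7; inorder splits into left=[2, 6], right=[10, 12, 23]
  root=23; inorder splits into left=[10, 12], right=[]
  root=12; inorder splits into left=[10], right=[]
  root=10; inorder splits into left=[], right=[]
  root=2; inorder splits into left=[], right=[6]
  root=6; inorder splits into left=[], right=[]
Reconstructed level-order: [1, 7, 2, 23, 6, 12, 10]


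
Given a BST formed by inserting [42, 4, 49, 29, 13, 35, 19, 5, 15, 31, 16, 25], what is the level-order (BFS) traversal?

Tree insertion order: [42, 4, 49, 29, 13, 35, 19, 5, 15, 31, 16, 25]
Tree (level-order array): [42, 4, 49, None, 29, None, None, 13, 35, 5, 19, 31, None, None, None, 15, 25, None, None, None, 16]
BFS from the root, enqueuing left then right child of each popped node:
  queue [42] -> pop 42, enqueue [4, 49], visited so far: [42]
  queue [4, 49] -> pop 4, enqueue [29], visited so far: [42, 4]
  queue [49, 29] -> pop 49, enqueue [none], visited so far: [42, 4, 49]
  queue [29] -> pop 29, enqueue [13, 35], visited so far: [42, 4, 49, 29]
  queue [13, 35] -> pop 13, enqueue [5, 19], visited so far: [42, 4, 49, 29, 13]
  queue [35, 5, 19] -> pop 35, enqueue [31], visited so far: [42, 4, 49, 29, 13, 35]
  queue [5, 19, 31] -> pop 5, enqueue [none], visited so far: [42, 4, 49, 29, 13, 35, 5]
  queue [19, 31] -> pop 19, enqueue [15, 25], visited so far: [42, 4, 49, 29, 13, 35, 5, 19]
  queue [31, 15, 25] -> pop 31, enqueue [none], visited so far: [42, 4, 49, 29, 13, 35, 5, 19, 31]
  queue [15, 25] -> pop 15, enqueue [16], visited so far: [42, 4, 49, 29, 13, 35, 5, 19, 31, 15]
  queue [25, 16] -> pop 25, enqueue [none], visited so far: [42, 4, 49, 29, 13, 35, 5, 19, 31, 15, 25]
  queue [16] -> pop 16, enqueue [none], visited so far: [42, 4, 49, 29, 13, 35, 5, 19, 31, 15, 25, 16]
Result: [42, 4, 49, 29, 13, 35, 5, 19, 31, 15, 25, 16]


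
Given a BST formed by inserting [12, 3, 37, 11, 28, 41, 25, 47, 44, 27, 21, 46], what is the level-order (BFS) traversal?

Tree insertion order: [12, 3, 37, 11, 28, 41, 25, 47, 44, 27, 21, 46]
Tree (level-order array): [12, 3, 37, None, 11, 28, 41, None, None, 25, None, None, 47, 21, 27, 44, None, None, None, None, None, None, 46]
BFS from the root, enqueuing left then right child of each popped node:
  queue [12] -> pop 12, enqueue [3, 37], visited so far: [12]
  queue [3, 37] -> pop 3, enqueue [11], visited so far: [12, 3]
  queue [37, 11] -> pop 37, enqueue [28, 41], visited so far: [12, 3, 37]
  queue [11, 28, 41] -> pop 11, enqueue [none], visited so far: [12, 3, 37, 11]
  queue [28, 41] -> pop 28, enqueue [25], visited so far: [12, 3, 37, 11, 28]
  queue [41, 25] -> pop 41, enqueue [47], visited so far: [12, 3, 37, 11, 28, 41]
  queue [25, 47] -> pop 25, enqueue [21, 27], visited so far: [12, 3, 37, 11, 28, 41, 25]
  queue [47, 21, 27] -> pop 47, enqueue [44], visited so far: [12, 3, 37, 11, 28, 41, 25, 47]
  queue [21, 27, 44] -> pop 21, enqueue [none], visited so far: [12, 3, 37, 11, 28, 41, 25, 47, 21]
  queue [27, 44] -> pop 27, enqueue [none], visited so far: [12, 3, 37, 11, 28, 41, 25, 47, 21, 27]
  queue [44] -> pop 44, enqueue [46], visited so far: [12, 3, 37, 11, 28, 41, 25, 47, 21, 27, 44]
  queue [46] -> pop 46, enqueue [none], visited so far: [12, 3, 37, 11, 28, 41, 25, 47, 21, 27, 44, 46]
Result: [12, 3, 37, 11, 28, 41, 25, 47, 21, 27, 44, 46]


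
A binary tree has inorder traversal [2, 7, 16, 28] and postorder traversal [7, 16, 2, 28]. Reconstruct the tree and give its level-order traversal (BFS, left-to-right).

Inorder:   [2, 7, 16, 28]
Postorder: [7, 16, 2, 28]
Algorithm: postorder visits root last, so walk postorder right-to-left;
each value is the root of the current inorder slice — split it at that
value, recurse on the right subtree first, then the left.
Recursive splits:
  root=28; inorder splits into left=[2, 7, 16], right=[]
  root=2; inorder splits into left=[], right=[7, 16]
  root=16; inorder splits into left=[7], right=[]
  root=7; inorder splits into left=[], right=[]
Reconstructed level-order: [28, 2, 16, 7]


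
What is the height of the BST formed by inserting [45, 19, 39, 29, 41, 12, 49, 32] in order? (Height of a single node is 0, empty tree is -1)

Insertion order: [45, 19, 39, 29, 41, 12, 49, 32]
Tree (level-order array): [45, 19, 49, 12, 39, None, None, None, None, 29, 41, None, 32]
Compute height bottom-up (empty subtree = -1):
  height(12) = 1 + max(-1, -1) = 0
  height(32) = 1 + max(-1, -1) = 0
  height(29) = 1 + max(-1, 0) = 1
  height(41) = 1 + max(-1, -1) = 0
  height(39) = 1 + max(1, 0) = 2
  height(19) = 1 + max(0, 2) = 3
  height(49) = 1 + max(-1, -1) = 0
  height(45) = 1 + max(3, 0) = 4
Height = 4


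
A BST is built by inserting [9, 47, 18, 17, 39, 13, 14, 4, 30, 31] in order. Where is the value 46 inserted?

Starting tree (level order): [9, 4, 47, None, None, 18, None, 17, 39, 13, None, 30, None, None, 14, None, 31]
Insertion path: 9 -> 47 -> 18 -> 39
Result: insert 46 as right child of 39
Final tree (level order): [9, 4, 47, None, None, 18, None, 17, 39, 13, None, 30, 46, None, 14, None, 31]


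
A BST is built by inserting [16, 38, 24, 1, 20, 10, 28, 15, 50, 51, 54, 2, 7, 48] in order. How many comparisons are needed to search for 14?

Search path for 14: 16 -> 1 -> 10 -> 15
Found: False
Comparisons: 4


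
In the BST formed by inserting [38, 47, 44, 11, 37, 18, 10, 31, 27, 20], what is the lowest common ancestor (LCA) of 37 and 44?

Tree insertion order: [38, 47, 44, 11, 37, 18, 10, 31, 27, 20]
Tree (level-order array): [38, 11, 47, 10, 37, 44, None, None, None, 18, None, None, None, None, 31, 27, None, 20]
In a BST, the LCA of p=37, q=44 is the first node v on the
root-to-leaf path with p <= v <= q (go left if both < v, right if both > v).
Walk from root:
  at 38: 37 <= 38 <= 44, this is the LCA
LCA = 38


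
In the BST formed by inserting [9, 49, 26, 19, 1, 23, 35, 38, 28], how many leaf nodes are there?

Tree built from: [9, 49, 26, 19, 1, 23, 35, 38, 28]
Tree (level-order array): [9, 1, 49, None, None, 26, None, 19, 35, None, 23, 28, 38]
Rule: A leaf has 0 children.
Per-node child counts:
  node 9: 2 child(ren)
  node 1: 0 child(ren)
  node 49: 1 child(ren)
  node 26: 2 child(ren)
  node 19: 1 child(ren)
  node 23: 0 child(ren)
  node 35: 2 child(ren)
  node 28: 0 child(ren)
  node 38: 0 child(ren)
Matching nodes: [1, 23, 28, 38]
Count of leaf nodes: 4
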